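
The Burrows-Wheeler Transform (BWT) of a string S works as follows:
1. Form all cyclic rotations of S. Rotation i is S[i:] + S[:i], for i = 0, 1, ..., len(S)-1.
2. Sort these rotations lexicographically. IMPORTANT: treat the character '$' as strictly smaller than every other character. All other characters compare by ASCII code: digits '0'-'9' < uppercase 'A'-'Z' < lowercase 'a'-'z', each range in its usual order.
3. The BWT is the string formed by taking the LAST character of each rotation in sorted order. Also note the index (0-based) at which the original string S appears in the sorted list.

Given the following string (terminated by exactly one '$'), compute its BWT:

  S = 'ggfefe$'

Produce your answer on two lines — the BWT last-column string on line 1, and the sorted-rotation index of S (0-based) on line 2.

All 7 rotations (rotation i = S[i:]+S[:i]):
  rot[0] = ggfefe$
  rot[1] = gfefe$g
  rot[2] = fefe$gg
  rot[3] = efe$ggf
  rot[4] = fe$ggfe
  rot[5] = e$ggfef
  rot[6] = $ggfefe
Sorted (with $ < everything):
  sorted[0] = $ggfefe  (last char: 'e')
  sorted[1] = e$ggfef  (last char: 'f')
  sorted[2] = efe$ggf  (last char: 'f')
  sorted[3] = fe$ggfe  (last char: 'e')
  sorted[4] = fefe$gg  (last char: 'g')
  sorted[5] = gfefe$g  (last char: 'g')
  sorted[6] = ggfefe$  (last char: '$')
Last column: effegg$
Original string S is at sorted index 6

Answer: effegg$
6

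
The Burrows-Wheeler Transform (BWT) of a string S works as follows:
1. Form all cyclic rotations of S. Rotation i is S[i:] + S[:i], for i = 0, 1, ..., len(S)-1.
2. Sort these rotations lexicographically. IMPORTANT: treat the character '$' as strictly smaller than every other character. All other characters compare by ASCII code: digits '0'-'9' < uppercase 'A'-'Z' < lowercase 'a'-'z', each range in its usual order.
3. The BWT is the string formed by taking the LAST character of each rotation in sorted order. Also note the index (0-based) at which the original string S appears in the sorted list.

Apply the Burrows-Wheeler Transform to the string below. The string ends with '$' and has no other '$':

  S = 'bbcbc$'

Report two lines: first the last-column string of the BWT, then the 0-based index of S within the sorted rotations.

Answer: c$cbbb
1

Derivation:
All 6 rotations (rotation i = S[i:]+S[:i]):
  rot[0] = bbcbc$
  rot[1] = bcbc$b
  rot[2] = cbc$bb
  rot[3] = bc$bbc
  rot[4] = c$bbcb
  rot[5] = $bbcbc
Sorted (with $ < everything):
  sorted[0] = $bbcbc  (last char: 'c')
  sorted[1] = bbcbc$  (last char: '$')
  sorted[2] = bc$bbc  (last char: 'c')
  sorted[3] = bcbc$b  (last char: 'b')
  sorted[4] = c$bbcb  (last char: 'b')
  sorted[5] = cbc$bb  (last char: 'b')
Last column: c$cbbb
Original string S is at sorted index 1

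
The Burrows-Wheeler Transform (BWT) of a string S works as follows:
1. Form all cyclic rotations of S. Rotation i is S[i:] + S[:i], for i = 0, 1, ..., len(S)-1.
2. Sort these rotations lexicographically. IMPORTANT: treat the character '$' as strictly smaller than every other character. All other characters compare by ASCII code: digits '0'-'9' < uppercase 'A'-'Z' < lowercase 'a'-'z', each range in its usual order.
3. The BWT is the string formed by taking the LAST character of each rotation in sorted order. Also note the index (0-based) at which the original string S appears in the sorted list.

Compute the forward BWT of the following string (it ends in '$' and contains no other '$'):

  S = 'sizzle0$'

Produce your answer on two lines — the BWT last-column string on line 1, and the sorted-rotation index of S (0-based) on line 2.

Answer: 0elsz$zi
5

Derivation:
All 8 rotations (rotation i = S[i:]+S[:i]):
  rot[0] = sizzle0$
  rot[1] = izzle0$s
  rot[2] = zzle0$si
  rot[3] = zle0$siz
  rot[4] = le0$sizz
  rot[5] = e0$sizzl
  rot[6] = 0$sizzle
  rot[7] = $sizzle0
Sorted (with $ < everything):
  sorted[0] = $sizzle0  (last char: '0')
  sorted[1] = 0$sizzle  (last char: 'e')
  sorted[2] = e0$sizzl  (last char: 'l')
  sorted[3] = izzle0$s  (last char: 's')
  sorted[4] = le0$sizz  (last char: 'z')
  sorted[5] = sizzle0$  (last char: '$')
  sorted[6] = zle0$siz  (last char: 'z')
  sorted[7] = zzle0$si  (last char: 'i')
Last column: 0elsz$zi
Original string S is at sorted index 5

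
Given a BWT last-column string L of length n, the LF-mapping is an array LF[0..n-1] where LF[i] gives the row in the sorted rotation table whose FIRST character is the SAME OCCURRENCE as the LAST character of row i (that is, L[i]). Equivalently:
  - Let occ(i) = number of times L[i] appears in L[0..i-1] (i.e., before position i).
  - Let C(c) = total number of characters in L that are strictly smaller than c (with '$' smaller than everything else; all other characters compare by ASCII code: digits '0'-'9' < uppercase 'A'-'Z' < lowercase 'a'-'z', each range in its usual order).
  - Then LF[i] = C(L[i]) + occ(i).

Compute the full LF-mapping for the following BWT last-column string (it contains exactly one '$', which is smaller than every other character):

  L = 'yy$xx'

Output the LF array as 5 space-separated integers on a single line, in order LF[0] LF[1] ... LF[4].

Answer: 3 4 0 1 2

Derivation:
Char counts: '$':1, 'x':2, 'y':2
C (first-col start): C('$')=0, C('x')=1, C('y')=3
L[0]='y': occ=0, LF[0]=C('y')+0=3+0=3
L[1]='y': occ=1, LF[1]=C('y')+1=3+1=4
L[2]='$': occ=0, LF[2]=C('$')+0=0+0=0
L[3]='x': occ=0, LF[3]=C('x')+0=1+0=1
L[4]='x': occ=1, LF[4]=C('x')+1=1+1=2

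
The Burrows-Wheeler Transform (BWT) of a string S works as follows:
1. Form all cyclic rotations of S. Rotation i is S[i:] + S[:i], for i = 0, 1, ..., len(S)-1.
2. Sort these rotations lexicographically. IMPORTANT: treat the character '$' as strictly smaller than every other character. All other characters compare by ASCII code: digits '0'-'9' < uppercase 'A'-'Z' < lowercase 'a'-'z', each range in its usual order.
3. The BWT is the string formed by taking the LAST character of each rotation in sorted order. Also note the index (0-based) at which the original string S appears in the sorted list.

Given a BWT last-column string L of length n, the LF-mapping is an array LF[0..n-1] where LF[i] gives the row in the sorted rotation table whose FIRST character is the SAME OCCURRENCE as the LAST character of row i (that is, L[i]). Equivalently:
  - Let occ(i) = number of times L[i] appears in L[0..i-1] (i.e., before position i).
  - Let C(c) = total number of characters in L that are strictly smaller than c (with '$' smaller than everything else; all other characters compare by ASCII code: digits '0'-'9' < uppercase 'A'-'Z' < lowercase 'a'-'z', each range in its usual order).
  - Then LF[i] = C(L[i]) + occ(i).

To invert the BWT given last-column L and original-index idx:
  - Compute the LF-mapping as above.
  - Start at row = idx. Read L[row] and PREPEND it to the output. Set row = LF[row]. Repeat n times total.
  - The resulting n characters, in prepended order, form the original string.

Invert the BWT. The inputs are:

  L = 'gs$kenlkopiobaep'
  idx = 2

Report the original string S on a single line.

Answer: bookkeepsapling$

Derivation:
LF mapping: 5 15 0 7 3 10 9 8 11 13 6 12 2 1 4 14
Walk LF starting at row 2, prepending L[row]:
  step 1: row=2, L[2]='$', prepend. Next row=LF[2]=0
  step 2: row=0, L[0]='g', prepend. Next row=LF[0]=5
  step 3: row=5, L[5]='n', prepend. Next row=LF[5]=10
  step 4: row=10, L[10]='i', prepend. Next row=LF[10]=6
  step 5: row=6, L[6]='l', prepend. Next row=LF[6]=9
  step 6: row=9, L[9]='p', prepend. Next row=LF[9]=13
  step 7: row=13, L[13]='a', prepend. Next row=LF[13]=1
  step 8: row=1, L[1]='s', prepend. Next row=LF[1]=15
  step 9: row=15, L[15]='p', prepend. Next row=LF[15]=14
  step 10: row=14, L[14]='e', prepend. Next row=LF[14]=4
  step 11: row=4, L[4]='e', prepend. Next row=LF[4]=3
  step 12: row=3, L[3]='k', prepend. Next row=LF[3]=7
  step 13: row=7, L[7]='k', prepend. Next row=LF[7]=8
  step 14: row=8, L[8]='o', prepend. Next row=LF[8]=11
  step 15: row=11, L[11]='o', prepend. Next row=LF[11]=12
  step 16: row=12, L[12]='b', prepend. Next row=LF[12]=2
Reversed output: bookkeepsapling$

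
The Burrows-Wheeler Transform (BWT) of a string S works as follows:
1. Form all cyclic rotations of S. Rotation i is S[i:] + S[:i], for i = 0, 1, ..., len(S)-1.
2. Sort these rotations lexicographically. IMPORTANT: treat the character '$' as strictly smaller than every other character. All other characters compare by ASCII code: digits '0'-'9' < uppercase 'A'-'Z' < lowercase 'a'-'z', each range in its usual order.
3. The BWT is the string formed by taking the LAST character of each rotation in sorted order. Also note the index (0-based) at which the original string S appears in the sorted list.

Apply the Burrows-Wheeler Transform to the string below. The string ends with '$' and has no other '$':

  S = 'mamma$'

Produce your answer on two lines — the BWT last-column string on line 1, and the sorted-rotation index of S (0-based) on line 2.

All 6 rotations (rotation i = S[i:]+S[:i]):
  rot[0] = mamma$
  rot[1] = amma$m
  rot[2] = mma$ma
  rot[3] = ma$mam
  rot[4] = a$mamm
  rot[5] = $mamma
Sorted (with $ < everything):
  sorted[0] = $mamma  (last char: 'a')
  sorted[1] = a$mamm  (last char: 'm')
  sorted[2] = amma$m  (last char: 'm')
  sorted[3] = ma$mam  (last char: 'm')
  sorted[4] = mamma$  (last char: '$')
  sorted[5] = mma$ma  (last char: 'a')
Last column: ammm$a
Original string S is at sorted index 4

Answer: ammm$a
4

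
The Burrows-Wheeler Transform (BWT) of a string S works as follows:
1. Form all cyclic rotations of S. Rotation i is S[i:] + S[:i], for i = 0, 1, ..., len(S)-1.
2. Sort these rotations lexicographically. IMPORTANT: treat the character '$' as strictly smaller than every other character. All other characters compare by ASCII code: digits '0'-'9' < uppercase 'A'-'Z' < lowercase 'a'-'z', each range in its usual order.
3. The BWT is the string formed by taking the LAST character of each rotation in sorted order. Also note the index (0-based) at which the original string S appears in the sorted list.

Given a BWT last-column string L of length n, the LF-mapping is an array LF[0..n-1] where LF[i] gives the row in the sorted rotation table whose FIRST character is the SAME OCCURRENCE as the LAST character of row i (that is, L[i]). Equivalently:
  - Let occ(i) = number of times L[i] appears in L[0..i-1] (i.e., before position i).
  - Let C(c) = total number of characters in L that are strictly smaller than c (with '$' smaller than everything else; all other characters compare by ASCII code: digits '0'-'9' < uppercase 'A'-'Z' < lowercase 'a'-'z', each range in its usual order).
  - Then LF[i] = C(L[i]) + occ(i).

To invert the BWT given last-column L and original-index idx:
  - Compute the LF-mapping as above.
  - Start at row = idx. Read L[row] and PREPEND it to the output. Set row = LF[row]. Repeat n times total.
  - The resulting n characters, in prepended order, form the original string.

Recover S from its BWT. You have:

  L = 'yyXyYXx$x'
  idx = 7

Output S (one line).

Answer: yXXxyYxy$

Derivation:
LF mapping: 6 7 1 8 3 2 4 0 5
Walk LF starting at row 7, prepending L[row]:
  step 1: row=7, L[7]='$', prepend. Next row=LF[7]=0
  step 2: row=0, L[0]='y', prepend. Next row=LF[0]=6
  step 3: row=6, L[6]='x', prepend. Next row=LF[6]=4
  step 4: row=4, L[4]='Y', prepend. Next row=LF[4]=3
  step 5: row=3, L[3]='y', prepend. Next row=LF[3]=8
  step 6: row=8, L[8]='x', prepend. Next row=LF[8]=5
  step 7: row=5, L[5]='X', prepend. Next row=LF[5]=2
  step 8: row=2, L[2]='X', prepend. Next row=LF[2]=1
  step 9: row=1, L[1]='y', prepend. Next row=LF[1]=7
Reversed output: yXXxyYxy$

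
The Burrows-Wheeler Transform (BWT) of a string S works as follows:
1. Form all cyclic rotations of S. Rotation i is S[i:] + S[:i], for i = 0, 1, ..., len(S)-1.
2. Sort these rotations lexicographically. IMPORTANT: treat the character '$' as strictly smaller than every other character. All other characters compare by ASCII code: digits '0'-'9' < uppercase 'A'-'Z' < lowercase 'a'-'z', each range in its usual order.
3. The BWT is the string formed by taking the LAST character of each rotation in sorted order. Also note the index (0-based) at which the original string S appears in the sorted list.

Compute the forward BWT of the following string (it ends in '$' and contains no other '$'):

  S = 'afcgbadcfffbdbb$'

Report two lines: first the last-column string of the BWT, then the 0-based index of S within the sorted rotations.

Answer: bb$bgdfdfbafafcc
2

Derivation:
All 16 rotations (rotation i = S[i:]+S[:i]):
  rot[0] = afcgbadcfffbdbb$
  rot[1] = fcgbadcfffbdbb$a
  rot[2] = cgbadcfffbdbb$af
  rot[3] = gbadcfffbdbb$afc
  rot[4] = badcfffbdbb$afcg
  rot[5] = adcfffbdbb$afcgb
  rot[6] = dcfffbdbb$afcgba
  rot[7] = cfffbdbb$afcgbad
  rot[8] = fffbdbb$afcgbadc
  rot[9] = ffbdbb$afcgbadcf
  rot[10] = fbdbb$afcgbadcff
  rot[11] = bdbb$afcgbadcfff
  rot[12] = dbb$afcgbadcfffb
  rot[13] = bb$afcgbadcfffbd
  rot[14] = b$afcgbadcfffbdb
  rot[15] = $afcgbadcfffbdbb
Sorted (with $ < everything):
  sorted[0] = $afcgbadcfffbdbb  (last char: 'b')
  sorted[1] = adcfffbdbb$afcgb  (last char: 'b')
  sorted[2] = afcgbadcfffbdbb$  (last char: '$')
  sorted[3] = b$afcgbadcfffbdb  (last char: 'b')
  sorted[4] = badcfffbdbb$afcg  (last char: 'g')
  sorted[5] = bb$afcgbadcfffbd  (last char: 'd')
  sorted[6] = bdbb$afcgbadcfff  (last char: 'f')
  sorted[7] = cfffbdbb$afcgbad  (last char: 'd')
  sorted[8] = cgbadcfffbdbb$af  (last char: 'f')
  sorted[9] = dbb$afcgbadcfffb  (last char: 'b')
  sorted[10] = dcfffbdbb$afcgba  (last char: 'a')
  sorted[11] = fbdbb$afcgbadcff  (last char: 'f')
  sorted[12] = fcgbadcfffbdbb$a  (last char: 'a')
  sorted[13] = ffbdbb$afcgbadcf  (last char: 'f')
  sorted[14] = fffbdbb$afcgbadc  (last char: 'c')
  sorted[15] = gbadcfffbdbb$afc  (last char: 'c')
Last column: bb$bgdfdfbafafcc
Original string S is at sorted index 2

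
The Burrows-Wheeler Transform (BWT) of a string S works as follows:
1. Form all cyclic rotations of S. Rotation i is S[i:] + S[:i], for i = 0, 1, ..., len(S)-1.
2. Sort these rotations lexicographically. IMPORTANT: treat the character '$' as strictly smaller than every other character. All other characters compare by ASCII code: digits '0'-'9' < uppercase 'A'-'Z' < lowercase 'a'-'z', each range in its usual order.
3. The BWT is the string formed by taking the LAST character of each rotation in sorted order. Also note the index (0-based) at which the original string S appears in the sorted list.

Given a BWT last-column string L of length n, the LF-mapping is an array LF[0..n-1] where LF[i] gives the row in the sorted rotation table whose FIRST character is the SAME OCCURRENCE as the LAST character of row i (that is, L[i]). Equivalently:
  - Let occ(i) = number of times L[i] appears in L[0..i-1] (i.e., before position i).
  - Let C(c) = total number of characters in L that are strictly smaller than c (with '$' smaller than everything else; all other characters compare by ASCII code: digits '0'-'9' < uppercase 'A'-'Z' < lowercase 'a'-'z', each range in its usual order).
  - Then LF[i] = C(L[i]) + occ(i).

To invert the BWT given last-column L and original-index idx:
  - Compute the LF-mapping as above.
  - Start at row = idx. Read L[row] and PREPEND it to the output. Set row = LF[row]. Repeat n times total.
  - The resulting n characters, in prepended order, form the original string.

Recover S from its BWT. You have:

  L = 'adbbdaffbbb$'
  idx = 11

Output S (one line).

Answer: fbfbdbbabda$

Derivation:
LF mapping: 1 8 3 4 9 2 10 11 5 6 7 0
Walk LF starting at row 11, prepending L[row]:
  step 1: row=11, L[11]='$', prepend. Next row=LF[11]=0
  step 2: row=0, L[0]='a', prepend. Next row=LF[0]=1
  step 3: row=1, L[1]='d', prepend. Next row=LF[1]=8
  step 4: row=8, L[8]='b', prepend. Next row=LF[8]=5
  step 5: row=5, L[5]='a', prepend. Next row=LF[5]=2
  step 6: row=2, L[2]='b', prepend. Next row=LF[2]=3
  step 7: row=3, L[3]='b', prepend. Next row=LF[3]=4
  step 8: row=4, L[4]='d', prepend. Next row=LF[4]=9
  step 9: row=9, L[9]='b', prepend. Next row=LF[9]=6
  step 10: row=6, L[6]='f', prepend. Next row=LF[6]=10
  step 11: row=10, L[10]='b', prepend. Next row=LF[10]=7
  step 12: row=7, L[7]='f', prepend. Next row=LF[7]=11
Reversed output: fbfbdbbabda$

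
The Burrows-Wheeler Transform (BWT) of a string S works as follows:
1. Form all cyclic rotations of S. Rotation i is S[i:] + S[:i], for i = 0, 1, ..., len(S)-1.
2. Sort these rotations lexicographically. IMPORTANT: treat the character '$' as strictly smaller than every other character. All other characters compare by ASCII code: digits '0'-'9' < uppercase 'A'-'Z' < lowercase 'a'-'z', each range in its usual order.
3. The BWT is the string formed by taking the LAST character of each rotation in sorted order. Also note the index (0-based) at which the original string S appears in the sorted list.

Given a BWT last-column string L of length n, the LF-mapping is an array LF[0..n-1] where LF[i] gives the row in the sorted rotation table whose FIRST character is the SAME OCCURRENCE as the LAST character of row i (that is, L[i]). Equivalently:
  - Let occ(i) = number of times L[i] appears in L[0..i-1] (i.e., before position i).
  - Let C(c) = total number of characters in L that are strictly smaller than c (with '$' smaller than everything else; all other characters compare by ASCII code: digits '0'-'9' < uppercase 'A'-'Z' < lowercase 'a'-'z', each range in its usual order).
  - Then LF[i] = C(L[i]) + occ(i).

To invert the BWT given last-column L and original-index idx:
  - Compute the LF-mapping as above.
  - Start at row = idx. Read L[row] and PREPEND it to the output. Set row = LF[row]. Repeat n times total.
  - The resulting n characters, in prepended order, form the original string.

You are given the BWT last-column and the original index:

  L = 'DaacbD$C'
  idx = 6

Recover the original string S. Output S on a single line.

Answer: baCcDaD$

Derivation:
LF mapping: 2 4 5 7 6 3 0 1
Walk LF starting at row 6, prepending L[row]:
  step 1: row=6, L[6]='$', prepend. Next row=LF[6]=0
  step 2: row=0, L[0]='D', prepend. Next row=LF[0]=2
  step 3: row=2, L[2]='a', prepend. Next row=LF[2]=5
  step 4: row=5, L[5]='D', prepend. Next row=LF[5]=3
  step 5: row=3, L[3]='c', prepend. Next row=LF[3]=7
  step 6: row=7, L[7]='C', prepend. Next row=LF[7]=1
  step 7: row=1, L[1]='a', prepend. Next row=LF[1]=4
  step 8: row=4, L[4]='b', prepend. Next row=LF[4]=6
Reversed output: baCcDaD$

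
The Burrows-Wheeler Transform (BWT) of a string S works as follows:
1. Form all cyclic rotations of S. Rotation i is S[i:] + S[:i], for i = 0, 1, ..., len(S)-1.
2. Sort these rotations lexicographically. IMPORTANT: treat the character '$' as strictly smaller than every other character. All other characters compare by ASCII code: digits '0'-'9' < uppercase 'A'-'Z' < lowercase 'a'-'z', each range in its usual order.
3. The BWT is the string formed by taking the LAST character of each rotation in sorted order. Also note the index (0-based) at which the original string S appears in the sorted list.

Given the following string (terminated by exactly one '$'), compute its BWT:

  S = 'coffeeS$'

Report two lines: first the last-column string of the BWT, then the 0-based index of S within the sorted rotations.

Answer: Se$effoc
2

Derivation:
All 8 rotations (rotation i = S[i:]+S[:i]):
  rot[0] = coffeeS$
  rot[1] = offeeS$c
  rot[2] = ffeeS$co
  rot[3] = feeS$cof
  rot[4] = eeS$coff
  rot[5] = eS$coffe
  rot[6] = S$coffee
  rot[7] = $coffeeS
Sorted (with $ < everything):
  sorted[0] = $coffeeS  (last char: 'S')
  sorted[1] = S$coffee  (last char: 'e')
  sorted[2] = coffeeS$  (last char: '$')
  sorted[3] = eS$coffe  (last char: 'e')
  sorted[4] = eeS$coff  (last char: 'f')
  sorted[5] = feeS$cof  (last char: 'f')
  sorted[6] = ffeeS$co  (last char: 'o')
  sorted[7] = offeeS$c  (last char: 'c')
Last column: Se$effoc
Original string S is at sorted index 2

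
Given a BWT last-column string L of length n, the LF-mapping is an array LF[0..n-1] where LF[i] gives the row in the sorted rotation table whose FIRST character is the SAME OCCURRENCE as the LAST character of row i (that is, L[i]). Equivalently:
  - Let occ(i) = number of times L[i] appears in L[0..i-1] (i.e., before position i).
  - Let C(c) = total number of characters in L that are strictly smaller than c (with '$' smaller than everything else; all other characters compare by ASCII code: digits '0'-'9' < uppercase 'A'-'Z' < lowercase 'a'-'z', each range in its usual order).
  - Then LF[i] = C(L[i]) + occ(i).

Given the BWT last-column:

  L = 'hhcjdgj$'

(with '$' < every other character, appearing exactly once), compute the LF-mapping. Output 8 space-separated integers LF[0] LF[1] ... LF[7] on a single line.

Char counts: '$':1, 'c':1, 'd':1, 'g':1, 'h':2, 'j':2
C (first-col start): C('$')=0, C('c')=1, C('d')=2, C('g')=3, C('h')=4, C('j')=6
L[0]='h': occ=0, LF[0]=C('h')+0=4+0=4
L[1]='h': occ=1, LF[1]=C('h')+1=4+1=5
L[2]='c': occ=0, LF[2]=C('c')+0=1+0=1
L[3]='j': occ=0, LF[3]=C('j')+0=6+0=6
L[4]='d': occ=0, LF[4]=C('d')+0=2+0=2
L[5]='g': occ=0, LF[5]=C('g')+0=3+0=3
L[6]='j': occ=1, LF[6]=C('j')+1=6+1=7
L[7]='$': occ=0, LF[7]=C('$')+0=0+0=0

Answer: 4 5 1 6 2 3 7 0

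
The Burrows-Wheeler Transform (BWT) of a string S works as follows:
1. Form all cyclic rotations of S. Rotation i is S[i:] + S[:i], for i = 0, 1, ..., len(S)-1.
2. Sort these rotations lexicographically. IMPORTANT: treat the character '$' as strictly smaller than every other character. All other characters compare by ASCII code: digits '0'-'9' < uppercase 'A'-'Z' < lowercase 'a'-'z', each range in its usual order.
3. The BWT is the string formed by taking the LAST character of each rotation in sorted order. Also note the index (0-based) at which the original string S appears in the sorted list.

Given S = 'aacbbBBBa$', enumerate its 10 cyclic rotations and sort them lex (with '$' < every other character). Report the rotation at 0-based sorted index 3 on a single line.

Answer: Ba$aacbbBB

Derivation:
All 10 rotations (rotation i = S[i:]+S[:i]):
  rot[0] = aacbbBBBa$
  rot[1] = acbbBBBa$a
  rot[2] = cbbBBBa$aa
  rot[3] = bbBBBa$aac
  rot[4] = bBBBa$aacb
  rot[5] = BBBa$aacbb
  rot[6] = BBa$aacbbB
  rot[7] = Ba$aacbbBB
  rot[8] = a$aacbbBBB
  rot[9] = $aacbbBBBa
Sorted (with $ < everything):
  sorted[0] = $aacbbBBBa
  sorted[1] = BBBa$aacbb
  sorted[2] = BBa$aacbbB
  sorted[3] = Ba$aacbbBB
  sorted[4] = a$aacbbBBB
  sorted[5] = aacbbBBBa$
  sorted[6] = acbbBBBa$a
  sorted[7] = bBBBa$aacb
  sorted[8] = bbBBBa$aac
  sorted[9] = cbbBBBa$aa
sorted[3] = Ba$aacbbBB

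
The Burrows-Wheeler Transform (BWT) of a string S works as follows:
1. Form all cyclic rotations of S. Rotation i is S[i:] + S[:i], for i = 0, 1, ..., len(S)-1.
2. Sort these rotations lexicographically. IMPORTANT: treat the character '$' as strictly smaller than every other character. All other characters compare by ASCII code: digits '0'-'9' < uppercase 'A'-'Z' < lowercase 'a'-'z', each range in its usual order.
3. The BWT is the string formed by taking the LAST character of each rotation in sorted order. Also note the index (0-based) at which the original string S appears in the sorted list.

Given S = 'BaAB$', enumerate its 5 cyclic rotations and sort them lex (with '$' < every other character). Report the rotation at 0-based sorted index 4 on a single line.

All 5 rotations (rotation i = S[i:]+S[:i]):
  rot[0] = BaAB$
  rot[1] = aAB$B
  rot[2] = AB$Ba
  rot[3] = B$BaA
  rot[4] = $BaAB
Sorted (with $ < everything):
  sorted[0] = $BaAB
  sorted[1] = AB$Ba
  sorted[2] = B$BaA
  sorted[3] = BaAB$
  sorted[4] = aAB$B
sorted[4] = aAB$B

Answer: aAB$B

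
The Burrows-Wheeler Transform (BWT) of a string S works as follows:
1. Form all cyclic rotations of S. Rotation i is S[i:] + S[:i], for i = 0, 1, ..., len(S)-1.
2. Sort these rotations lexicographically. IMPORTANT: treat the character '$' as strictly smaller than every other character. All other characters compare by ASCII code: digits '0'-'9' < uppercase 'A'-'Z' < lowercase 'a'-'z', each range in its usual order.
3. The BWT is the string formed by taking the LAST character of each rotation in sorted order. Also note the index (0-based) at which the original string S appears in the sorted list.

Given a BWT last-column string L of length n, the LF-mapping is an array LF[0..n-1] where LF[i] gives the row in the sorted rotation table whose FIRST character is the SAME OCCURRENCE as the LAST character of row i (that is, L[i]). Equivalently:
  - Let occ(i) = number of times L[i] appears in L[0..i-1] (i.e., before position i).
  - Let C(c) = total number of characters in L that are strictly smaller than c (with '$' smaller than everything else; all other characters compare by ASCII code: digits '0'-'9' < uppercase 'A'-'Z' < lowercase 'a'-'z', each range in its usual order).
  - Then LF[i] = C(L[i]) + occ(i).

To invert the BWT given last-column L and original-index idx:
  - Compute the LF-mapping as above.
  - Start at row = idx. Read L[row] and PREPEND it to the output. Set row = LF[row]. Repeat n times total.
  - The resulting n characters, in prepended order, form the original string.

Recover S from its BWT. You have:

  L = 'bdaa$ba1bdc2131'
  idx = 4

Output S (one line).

LF mapping: 9 13 6 7 0 10 8 1 11 14 12 4 2 5 3
Walk LF starting at row 4, prepending L[row]:
  step 1: row=4, L[4]='$', prepend. Next row=LF[4]=0
  step 2: row=0, L[0]='b', prepend. Next row=LF[0]=9
  step 3: row=9, L[9]='d', prepend. Next row=LF[9]=14
  step 4: row=14, L[14]='1', prepend. Next row=LF[14]=3
  step 5: row=3, L[3]='a', prepend. Next row=LF[3]=7
  step 6: row=7, L[7]='1', prepend. Next row=LF[7]=1
  step 7: row=1, L[1]='d', prepend. Next row=LF[1]=13
  step 8: row=13, L[13]='3', prepend. Next row=LF[13]=5
  step 9: row=5, L[5]='b', prepend. Next row=LF[5]=10
  step 10: row=10, L[10]='c', prepend. Next row=LF[10]=12
  step 11: row=12, L[12]='1', prepend. Next row=LF[12]=2
  step 12: row=2, L[2]='a', prepend. Next row=LF[2]=6
  step 13: row=6, L[6]='a', prepend. Next row=LF[6]=8
  step 14: row=8, L[8]='b', prepend. Next row=LF[8]=11
  step 15: row=11, L[11]='2', prepend. Next row=LF[11]=4
Reversed output: 2baa1cb3d1a1db$

Answer: 2baa1cb3d1a1db$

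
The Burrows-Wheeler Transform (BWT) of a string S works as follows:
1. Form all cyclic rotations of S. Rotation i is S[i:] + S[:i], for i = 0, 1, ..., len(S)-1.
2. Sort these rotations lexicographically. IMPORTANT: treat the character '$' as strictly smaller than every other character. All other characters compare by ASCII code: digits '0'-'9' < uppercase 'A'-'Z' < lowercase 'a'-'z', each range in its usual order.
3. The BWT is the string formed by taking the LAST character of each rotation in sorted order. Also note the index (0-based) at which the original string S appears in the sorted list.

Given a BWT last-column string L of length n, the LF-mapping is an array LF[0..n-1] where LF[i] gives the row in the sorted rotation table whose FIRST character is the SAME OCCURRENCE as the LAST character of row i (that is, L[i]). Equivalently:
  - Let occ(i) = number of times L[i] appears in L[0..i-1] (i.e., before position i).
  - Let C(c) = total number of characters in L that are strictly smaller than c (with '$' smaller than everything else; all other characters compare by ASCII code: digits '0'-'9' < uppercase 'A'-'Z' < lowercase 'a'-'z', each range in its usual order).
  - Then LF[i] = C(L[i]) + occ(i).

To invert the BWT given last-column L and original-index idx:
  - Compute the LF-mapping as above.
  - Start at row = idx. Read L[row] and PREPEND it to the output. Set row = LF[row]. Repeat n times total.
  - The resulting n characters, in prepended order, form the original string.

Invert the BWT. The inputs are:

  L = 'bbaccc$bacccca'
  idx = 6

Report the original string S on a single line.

LF mapping: 4 5 1 7 8 9 0 6 2 10 11 12 13 3
Walk LF starting at row 6, prepending L[row]:
  step 1: row=6, L[6]='$', prepend. Next row=LF[6]=0
  step 2: row=0, L[0]='b', prepend. Next row=LF[0]=4
  step 3: row=4, L[4]='c', prepend. Next row=LF[4]=8
  step 4: row=8, L[8]='a', prepend. Next row=LF[8]=2
  step 5: row=2, L[2]='a', prepend. Next row=LF[2]=1
  step 6: row=1, L[1]='b', prepend. Next row=LF[1]=5
  step 7: row=5, L[5]='c', prepend. Next row=LF[5]=9
  step 8: row=9, L[9]='c', prepend. Next row=LF[9]=10
  step 9: row=10, L[10]='c', prepend. Next row=LF[10]=11
  step 10: row=11, L[11]='c', prepend. Next row=LF[11]=12
  step 11: row=12, L[12]='c', prepend. Next row=LF[12]=13
  step 12: row=13, L[13]='a', prepend. Next row=LF[13]=3
  step 13: row=3, L[3]='c', prepend. Next row=LF[3]=7
  step 14: row=7, L[7]='b', prepend. Next row=LF[7]=6
Reversed output: bcacccccbaacb$

Answer: bcacccccbaacb$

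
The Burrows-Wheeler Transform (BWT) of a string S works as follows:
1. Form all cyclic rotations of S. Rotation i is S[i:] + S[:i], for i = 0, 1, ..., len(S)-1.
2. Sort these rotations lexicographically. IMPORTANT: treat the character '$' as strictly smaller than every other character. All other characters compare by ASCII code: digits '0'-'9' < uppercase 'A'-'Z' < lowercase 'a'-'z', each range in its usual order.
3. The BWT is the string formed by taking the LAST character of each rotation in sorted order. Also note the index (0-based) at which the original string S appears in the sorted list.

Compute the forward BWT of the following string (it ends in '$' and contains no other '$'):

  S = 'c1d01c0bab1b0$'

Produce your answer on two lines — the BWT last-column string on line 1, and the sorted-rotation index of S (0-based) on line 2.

All 14 rotations (rotation i = S[i:]+S[:i]):
  rot[0] = c1d01c0bab1b0$
  rot[1] = 1d01c0bab1b0$c
  rot[2] = d01c0bab1b0$c1
  rot[3] = 01c0bab1b0$c1d
  rot[4] = 1c0bab1b0$c1d0
  rot[5] = c0bab1b0$c1d01
  rot[6] = 0bab1b0$c1d01c
  rot[7] = bab1b0$c1d01c0
  rot[8] = ab1b0$c1d01c0b
  rot[9] = b1b0$c1d01c0ba
  rot[10] = 1b0$c1d01c0bab
  rot[11] = b0$c1d01c0bab1
  rot[12] = 0$c1d01c0bab1b
  rot[13] = $c1d01c0bab1b0
Sorted (with $ < everything):
  sorted[0] = $c1d01c0bab1b0  (last char: '0')
  sorted[1] = 0$c1d01c0bab1b  (last char: 'b')
  sorted[2] = 01c0bab1b0$c1d  (last char: 'd')
  sorted[3] = 0bab1b0$c1d01c  (last char: 'c')
  sorted[4] = 1b0$c1d01c0bab  (last char: 'b')
  sorted[5] = 1c0bab1b0$c1d0  (last char: '0')
  sorted[6] = 1d01c0bab1b0$c  (last char: 'c')
  sorted[7] = ab1b0$c1d01c0b  (last char: 'b')
  sorted[8] = b0$c1d01c0bab1  (last char: '1')
  sorted[9] = b1b0$c1d01c0ba  (last char: 'a')
  sorted[10] = bab1b0$c1d01c0  (last char: '0')
  sorted[11] = c0bab1b0$c1d01  (last char: '1')
  sorted[12] = c1d01c0bab1b0$  (last char: '$')
  sorted[13] = d01c0bab1b0$c1  (last char: '1')
Last column: 0bdcb0cb1a01$1
Original string S is at sorted index 12

Answer: 0bdcb0cb1a01$1
12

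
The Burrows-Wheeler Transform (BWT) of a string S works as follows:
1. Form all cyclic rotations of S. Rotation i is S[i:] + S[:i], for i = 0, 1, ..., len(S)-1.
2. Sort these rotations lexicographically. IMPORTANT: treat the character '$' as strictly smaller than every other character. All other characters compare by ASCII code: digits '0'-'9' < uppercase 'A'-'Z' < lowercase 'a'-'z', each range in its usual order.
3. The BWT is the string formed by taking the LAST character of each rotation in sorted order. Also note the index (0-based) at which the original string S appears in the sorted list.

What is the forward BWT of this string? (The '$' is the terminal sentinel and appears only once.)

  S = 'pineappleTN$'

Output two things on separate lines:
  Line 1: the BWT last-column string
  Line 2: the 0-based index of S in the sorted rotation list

Answer: NTeelnppi$pa
9

Derivation:
All 12 rotations (rotation i = S[i:]+S[:i]):
  rot[0] = pineappleTN$
  rot[1] = ineappleTN$p
  rot[2] = neappleTN$pi
  rot[3] = eappleTN$pin
  rot[4] = appleTN$pine
  rot[5] = ppleTN$pinea
  rot[6] = pleTN$pineap
  rot[7] = leTN$pineapp
  rot[8] = eTN$pineappl
  rot[9] = TN$pineapple
  rot[10] = N$pineappleT
  rot[11] = $pineappleTN
Sorted (with $ < everything):
  sorted[0] = $pineappleTN  (last char: 'N')
  sorted[1] = N$pineappleT  (last char: 'T')
  sorted[2] = TN$pineapple  (last char: 'e')
  sorted[3] = appleTN$pine  (last char: 'e')
  sorted[4] = eTN$pineappl  (last char: 'l')
  sorted[5] = eappleTN$pin  (last char: 'n')
  sorted[6] = ineappleTN$p  (last char: 'p')
  sorted[7] = leTN$pineapp  (last char: 'p')
  sorted[8] = neappleTN$pi  (last char: 'i')
  sorted[9] = pineappleTN$  (last char: '$')
  sorted[10] = pleTN$pineap  (last char: 'p')
  sorted[11] = ppleTN$pinea  (last char: 'a')
Last column: NTeelnppi$pa
Original string S is at sorted index 9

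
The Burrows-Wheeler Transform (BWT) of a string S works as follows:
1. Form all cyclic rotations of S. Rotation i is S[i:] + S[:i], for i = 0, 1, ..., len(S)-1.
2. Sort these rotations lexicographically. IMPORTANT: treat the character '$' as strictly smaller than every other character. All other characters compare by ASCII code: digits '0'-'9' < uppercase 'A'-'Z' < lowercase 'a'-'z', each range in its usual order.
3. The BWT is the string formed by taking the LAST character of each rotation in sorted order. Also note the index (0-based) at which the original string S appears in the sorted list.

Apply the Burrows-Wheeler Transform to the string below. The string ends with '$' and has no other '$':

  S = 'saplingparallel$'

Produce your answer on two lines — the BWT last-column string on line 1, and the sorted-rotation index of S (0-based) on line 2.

All 16 rotations (rotation i = S[i:]+S[:i]):
  rot[0] = saplingparallel$
  rot[1] = aplingparallel$s
  rot[2] = plingparallel$sa
  rot[3] = lingparallel$sap
  rot[4] = ingparallel$sapl
  rot[5] = ngparallel$sapli
  rot[6] = gparallel$saplin
  rot[7] = parallel$sapling
  rot[8] = arallel$saplingp
  rot[9] = rallel$saplingpa
  rot[10] = allel$saplingpar
  rot[11] = llel$saplingpara
  rot[12] = lel$saplingparal
  rot[13] = el$saplingparall
  rot[14] = l$saplingparalle
  rot[15] = $saplingparallel
Sorted (with $ < everything):
  sorted[0] = $saplingparallel  (last char: 'l')
  sorted[1] = allel$saplingpar  (last char: 'r')
  sorted[2] = aplingparallel$s  (last char: 's')
  sorted[3] = arallel$saplingp  (last char: 'p')
  sorted[4] = el$saplingparall  (last char: 'l')
  sorted[5] = gparallel$saplin  (last char: 'n')
  sorted[6] = ingparallel$sapl  (last char: 'l')
  sorted[7] = l$saplingparalle  (last char: 'e')
  sorted[8] = lel$saplingparal  (last char: 'l')
  sorted[9] = lingparallel$sap  (last char: 'p')
  sorted[10] = llel$saplingpara  (last char: 'a')
  sorted[11] = ngparallel$sapli  (last char: 'i')
  sorted[12] = parallel$sapling  (last char: 'g')
  sorted[13] = plingparallel$sa  (last char: 'a')
  sorted[14] = rallel$saplingpa  (last char: 'a')
  sorted[15] = saplingparallel$  (last char: '$')
Last column: lrsplnlelpaigaa$
Original string S is at sorted index 15

Answer: lrsplnlelpaigaa$
15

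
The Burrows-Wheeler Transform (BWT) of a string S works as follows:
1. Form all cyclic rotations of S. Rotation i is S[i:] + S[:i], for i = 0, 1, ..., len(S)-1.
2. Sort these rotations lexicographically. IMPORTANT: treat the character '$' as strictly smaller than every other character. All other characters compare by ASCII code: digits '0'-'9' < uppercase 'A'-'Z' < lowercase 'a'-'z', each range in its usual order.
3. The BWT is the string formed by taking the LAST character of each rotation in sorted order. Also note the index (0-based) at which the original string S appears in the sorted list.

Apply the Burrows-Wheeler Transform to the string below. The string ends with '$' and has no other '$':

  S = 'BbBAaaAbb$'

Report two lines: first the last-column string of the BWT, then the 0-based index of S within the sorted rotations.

Answer: bBab$aAbBA
4

Derivation:
All 10 rotations (rotation i = S[i:]+S[:i]):
  rot[0] = BbBAaaAbb$
  rot[1] = bBAaaAbb$B
  rot[2] = BAaaAbb$Bb
  rot[3] = AaaAbb$BbB
  rot[4] = aaAbb$BbBA
  rot[5] = aAbb$BbBAa
  rot[6] = Abb$BbBAaa
  rot[7] = bb$BbBAaaA
  rot[8] = b$BbBAaaAb
  rot[9] = $BbBAaaAbb
Sorted (with $ < everything):
  sorted[0] = $BbBAaaAbb  (last char: 'b')
  sorted[1] = AaaAbb$BbB  (last char: 'B')
  sorted[2] = Abb$BbBAaa  (last char: 'a')
  sorted[3] = BAaaAbb$Bb  (last char: 'b')
  sorted[4] = BbBAaaAbb$  (last char: '$')
  sorted[5] = aAbb$BbBAa  (last char: 'a')
  sorted[6] = aaAbb$BbBA  (last char: 'A')
  sorted[7] = b$BbBAaaAb  (last char: 'b')
  sorted[8] = bBAaaAbb$B  (last char: 'B')
  sorted[9] = bb$BbBAaaA  (last char: 'A')
Last column: bBab$aAbBA
Original string S is at sorted index 4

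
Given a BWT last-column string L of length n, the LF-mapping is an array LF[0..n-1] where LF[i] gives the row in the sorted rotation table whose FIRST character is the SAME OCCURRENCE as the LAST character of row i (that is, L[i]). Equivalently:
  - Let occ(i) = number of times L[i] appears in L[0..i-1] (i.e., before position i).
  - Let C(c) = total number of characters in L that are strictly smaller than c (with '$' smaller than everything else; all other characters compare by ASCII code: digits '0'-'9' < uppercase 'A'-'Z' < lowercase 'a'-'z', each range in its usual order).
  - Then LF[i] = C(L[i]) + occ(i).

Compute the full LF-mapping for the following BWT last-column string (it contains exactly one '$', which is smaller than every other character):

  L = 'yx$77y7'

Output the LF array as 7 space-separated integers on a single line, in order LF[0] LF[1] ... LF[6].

Char counts: '$':1, '7':3, 'x':1, 'y':2
C (first-col start): C('$')=0, C('7')=1, C('x')=4, C('y')=5
L[0]='y': occ=0, LF[0]=C('y')+0=5+0=5
L[1]='x': occ=0, LF[1]=C('x')+0=4+0=4
L[2]='$': occ=0, LF[2]=C('$')+0=0+0=0
L[3]='7': occ=0, LF[3]=C('7')+0=1+0=1
L[4]='7': occ=1, LF[4]=C('7')+1=1+1=2
L[5]='y': occ=1, LF[5]=C('y')+1=5+1=6
L[6]='7': occ=2, LF[6]=C('7')+2=1+2=3

Answer: 5 4 0 1 2 6 3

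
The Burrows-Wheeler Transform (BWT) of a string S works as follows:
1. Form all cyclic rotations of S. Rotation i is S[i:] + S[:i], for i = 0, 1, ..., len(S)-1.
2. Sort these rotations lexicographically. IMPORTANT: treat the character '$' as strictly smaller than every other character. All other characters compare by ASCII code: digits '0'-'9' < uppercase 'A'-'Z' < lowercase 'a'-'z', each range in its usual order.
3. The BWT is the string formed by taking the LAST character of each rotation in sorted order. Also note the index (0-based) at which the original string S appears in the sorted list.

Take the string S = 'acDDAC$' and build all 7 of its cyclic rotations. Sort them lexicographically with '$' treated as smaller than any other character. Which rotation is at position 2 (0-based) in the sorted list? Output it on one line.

All 7 rotations (rotation i = S[i:]+S[:i]):
  rot[0] = acDDAC$
  rot[1] = cDDAC$a
  rot[2] = DDAC$ac
  rot[3] = DAC$acD
  rot[4] = AC$acDD
  rot[5] = C$acDDA
  rot[6] = $acDDAC
Sorted (with $ < everything):
  sorted[0] = $acDDAC
  sorted[1] = AC$acDD
  sorted[2] = C$acDDA
  sorted[3] = DAC$acD
  sorted[4] = DDAC$ac
  sorted[5] = acDDAC$
  sorted[6] = cDDAC$a
sorted[2] = C$acDDA

Answer: C$acDDA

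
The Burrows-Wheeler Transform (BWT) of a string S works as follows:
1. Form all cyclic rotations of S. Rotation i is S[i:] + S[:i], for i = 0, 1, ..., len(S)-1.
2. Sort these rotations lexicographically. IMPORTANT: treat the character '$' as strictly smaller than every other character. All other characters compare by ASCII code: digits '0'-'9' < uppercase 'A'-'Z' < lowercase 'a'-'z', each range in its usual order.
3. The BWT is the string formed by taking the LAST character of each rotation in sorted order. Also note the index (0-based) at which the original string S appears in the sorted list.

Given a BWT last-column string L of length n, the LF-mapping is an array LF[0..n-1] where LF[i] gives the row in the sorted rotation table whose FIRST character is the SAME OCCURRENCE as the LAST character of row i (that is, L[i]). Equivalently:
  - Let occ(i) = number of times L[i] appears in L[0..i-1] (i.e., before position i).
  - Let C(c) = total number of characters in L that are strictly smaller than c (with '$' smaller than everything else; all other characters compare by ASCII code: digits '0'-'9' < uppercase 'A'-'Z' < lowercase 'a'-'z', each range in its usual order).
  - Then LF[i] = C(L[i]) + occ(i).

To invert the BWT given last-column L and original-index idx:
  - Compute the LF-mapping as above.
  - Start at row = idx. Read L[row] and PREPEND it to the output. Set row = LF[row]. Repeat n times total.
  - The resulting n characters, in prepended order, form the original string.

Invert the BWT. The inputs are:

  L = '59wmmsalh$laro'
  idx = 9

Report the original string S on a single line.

LF mapping: 1 2 13 8 9 12 3 6 5 0 7 4 11 10
Walk LF starting at row 9, prepending L[row]:
  step 1: row=9, L[9]='$', prepend. Next row=LF[9]=0
  step 2: row=0, L[0]='5', prepend. Next row=LF[0]=1
  step 3: row=1, L[1]='9', prepend. Next row=LF[1]=2
  step 4: row=2, L[2]='w', prepend. Next row=LF[2]=13
  step 5: row=13, L[13]='o', prepend. Next row=LF[13]=10
  step 6: row=10, L[10]='l', prepend. Next row=LF[10]=7
  step 7: row=7, L[7]='l', prepend. Next row=LF[7]=6
  step 8: row=6, L[6]='a', prepend. Next row=LF[6]=3
  step 9: row=3, L[3]='m', prepend. Next row=LF[3]=8
  step 10: row=8, L[8]='h', prepend. Next row=LF[8]=5
  step 11: row=5, L[5]='s', prepend. Next row=LF[5]=12
  step 12: row=12, L[12]='r', prepend. Next row=LF[12]=11
  step 13: row=11, L[11]='a', prepend. Next row=LF[11]=4
  step 14: row=4, L[4]='m', prepend. Next row=LF[4]=9
Reversed output: marshmallow95$

Answer: marshmallow95$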